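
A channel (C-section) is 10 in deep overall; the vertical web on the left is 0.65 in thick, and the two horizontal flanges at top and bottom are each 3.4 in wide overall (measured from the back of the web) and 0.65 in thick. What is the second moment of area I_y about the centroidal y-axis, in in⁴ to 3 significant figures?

Break the section into simple shapes (no overlaps), measuring from the bottom-left corner of the bounding box.
Web: 0.65 × 10, A = 6.5 in², x = 0.325 in, Ī = 0.22885 in⁴.
Top flange (beyond web): 2.75 × 0.65, A = 1.7875 in², x = 2.025 in, Ī = 1.1265 in⁴.
Bottom flange (beyond web): 2.75 × 0.65, A = 1.7875 in², x = 2.025 in, Ī = 1.1265 in⁴.
Centroid: x̄ = ΣA·x / ΣA = 0.92823 in.
Transfer each piece to the centroidal y-axis using Ī + A·d² with d = x − 0.92823:
  web: d = -0.60323 in → contributes +2.5941 in⁴
  top flange (beyond web): d = 1.0968 in → contributes +3.2767 in⁴
  bottom flange (beyond web): d = 1.0968 in → contributes +3.2767 in⁴
Total I = 9.1475 in⁴.

I_y ≈ 9.15 in⁴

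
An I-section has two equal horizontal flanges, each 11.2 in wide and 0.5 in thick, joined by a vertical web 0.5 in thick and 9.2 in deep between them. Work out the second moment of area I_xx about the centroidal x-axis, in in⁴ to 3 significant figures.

Break the section into simple shapes (no overlaps), measuring from the bottom-left corner of the bounding box.
Bottom flange: 11.2 × 0.5, A = 5.6 in², y = 0.25 in, Ī = 0.11667 in⁴.
Web: 0.5 × 9.2, A = 4.6 in², y = 5.1 in, Ī = 32.445 in⁴.
Top flange: 11.2 × 0.5, A = 5.6 in², y = 9.95 in, Ī = 0.11667 in⁴.
By symmetry the centroid is at mid-height, ȳ = 5.1 in.
Transfer each piece to the centroidal x-axis using Ī + A·d² with d = y − 5.1:
  bottom flange: d = -4.85 in → contributes +131.84 in⁴
  web: d = 0 in → contributes +32.445 in⁴
  top flange: d = 4.85 in → contributes +131.84 in⁴
Total I = 296.13 in⁴.

I_xx ≈ 296 in⁴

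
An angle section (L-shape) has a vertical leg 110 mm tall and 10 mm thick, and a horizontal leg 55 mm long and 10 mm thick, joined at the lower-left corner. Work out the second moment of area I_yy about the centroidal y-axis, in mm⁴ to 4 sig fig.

I_yy ≈ 3.266 × 10⁵ mm⁴

Break the section into simple shapes (no overlaps), measuring from the bottom-left corner of the bounding box.
Vertical leg: 10 × 110, A = 1 100 mm², x = 5 mm, Ī = 9166.67 mm⁴.
Horizontal leg (remainder): 45 × 10, A = 450 mm², x = 32.5 mm, Ī = 75937.5 mm⁴.
Centroid: x̄ = ΣA·x / ΣA = 12.9839 mm.
Transfer each piece to the centroidal y-axis using Ī + A·d² with d = x − 12.9839:
  vertical leg: d = -7.98387 mm → contributes +79283.1 mm⁴
  horizontal leg (remainder): d = 19.5161 mm → contributes +247 333 mm⁴
Total I = 326 616 mm⁴.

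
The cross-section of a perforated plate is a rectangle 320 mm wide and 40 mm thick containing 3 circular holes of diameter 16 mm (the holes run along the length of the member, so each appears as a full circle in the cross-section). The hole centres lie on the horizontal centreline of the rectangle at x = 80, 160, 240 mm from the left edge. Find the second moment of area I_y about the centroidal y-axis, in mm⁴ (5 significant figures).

Break the section into simple shapes (no overlaps), measuring from the bottom-left corner of the bounding box.
Plate: 320 × 40, A = 12 800 mm², x = 160 mm, Ī = 109 226 667 mm⁴.
Hole 1 (subtracted): ⌀16, A = 201.0619 mm², x = 80 mm, Ī = 3216.991 mm⁴.
Hole 2 (subtracted): ⌀16, A = 201.0619 mm², x = 160 mm, Ī = 3216.991 mm⁴.
Hole 3 (subtracted): ⌀16, A = 201.0619 mm², x = 240 mm, Ī = 3216.991 mm⁴.
By symmetry the centroid is at mid-width, x̄ = 160 mm.
Transfer each piece to the centroidal y-axis using Ī + A·d² with d = x − 160:
  plate: d = 0 mm → contributes +109 226 667 mm⁴
  hole 1: d = -80 mm → contributes −1 290 013 mm⁴
  hole 2: d = 0 mm → contributes −3216.991 mm⁴
  hole 3: d = 80 mm → contributes −1 290 013 mm⁴
Total I = 106 643 423 mm⁴.

I_y ≈ 1.0664 × 10⁸ mm⁴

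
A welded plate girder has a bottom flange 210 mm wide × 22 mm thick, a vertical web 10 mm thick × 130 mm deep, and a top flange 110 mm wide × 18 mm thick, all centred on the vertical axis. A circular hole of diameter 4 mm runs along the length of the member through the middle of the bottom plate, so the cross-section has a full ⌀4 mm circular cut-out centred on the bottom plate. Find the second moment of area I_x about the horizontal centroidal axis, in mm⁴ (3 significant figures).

I_x ≈ 3.43 × 10⁷ mm⁴

Decompose the section into non-overlapping parts with the origin at the bottom-left of its bounding rectangle.
Bottom plate: 210 × 22, A = 4 620 mm², y = 11 mm, Ī = 186 340 mm⁴.
Web plate: 10 × 130, A = 1 300 mm², y = 87 mm, Ī = 1 830 833 mm⁴.
Top plate: 110 × 18, A = 1 980 mm², y = 161 mm, Ī = 53 460 mm⁴.
Hole (subtracted): ⌀4, A = 12.566 mm², y = 11 mm, Ī = 12.566 mm⁴.
Centroid: ȳ = ΣA·y / ΣA = 61.181 mm.
Transfer each piece to the horizontal centroidal axis using Ī + A·d² with d = y − 61.181:
  bottom plate: d = -50.181 mm → contributes +11 820 154 mm⁴
  web plate: d = 25.819 mm → contributes +2 697 434 mm⁴
  top plate: d = 99.819 mm → contributes +19 781 814 mm⁴
  hole: d = -50.181 mm → contributes −31 656 mm⁴
Total I = 34 267 746 mm⁴.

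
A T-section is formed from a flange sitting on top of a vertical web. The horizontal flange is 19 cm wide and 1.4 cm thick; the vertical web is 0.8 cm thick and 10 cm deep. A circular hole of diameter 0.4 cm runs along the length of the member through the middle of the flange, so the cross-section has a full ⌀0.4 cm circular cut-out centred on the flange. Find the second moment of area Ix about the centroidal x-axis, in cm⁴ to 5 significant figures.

Ix ≈ 270.61 cm⁴

Treat the section as a set of non-overlapping primitives; coordinates are from the bounding-box lower-left.
Flange: 19 × 1.4, A = 26.6 cm², y = 10.7 cm, Ī = 4.344667 cm⁴.
Web: 0.8 × 10, A = 8 cm², y = 5 cm, Ī = 66.66667 cm⁴.
Hole (subtracted): ⌀0.4, A = 0.1256637 cm², y = 10.7 cm, Ī = 0.001256637 cm⁴.
Centroid: ȳ = ΣA·y / ΣA = 9.377277 cm.
Transfer each piece to the centroidal x-axis using Ī + A·d² with d = y − 9.377277:
  flange: d = 1.322723 cm → contributes +50.88393 cm⁴
  web: d = -4.377277 cm → contributes +219.9511 cm⁴
  hole: d = 1.322723 cm → contributes −0.2211174 cm⁴
Total I = 270.6139 cm⁴.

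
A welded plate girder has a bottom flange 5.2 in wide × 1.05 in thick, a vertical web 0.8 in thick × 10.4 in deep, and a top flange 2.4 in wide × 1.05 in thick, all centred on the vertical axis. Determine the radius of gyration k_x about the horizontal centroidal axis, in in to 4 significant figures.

Treat the section as a set of non-overlapping primitives; coordinates are from the bounding-box lower-left.
Bottom plate: 5.2 × 1.05, A = 5.46 in², y = 0.525 in, Ī = 0.501638 in⁴.
Web plate: 0.8 × 10.4, A = 8.32 in², y = 6.25 in, Ī = 74.9909 in⁴.
Top plate: 2.4 × 1.05, A = 2.52 in², y = 11.975 in, Ī = 0.231525 in⁴.
Centroid: ȳ = ΣA·y / ΣA = 5.21739 in.
Transfer each piece to the horizontal centroidal axis using Ī + A·d² with d = y − 5.21739:
  bottom plate: d = -4.69239 in → contributes +120.723 in⁴
  web plate: d = 1.03261 in → contributes +83.8624 in⁴
  top plate: d = 6.75761 in → contributes +115.308 in⁴
Total I = 319.893 in⁴.
Radius of gyration: k = √(I/A) = √(319.893 / 16.3) = 4.43005 in.

k_x ≈ 4.430 in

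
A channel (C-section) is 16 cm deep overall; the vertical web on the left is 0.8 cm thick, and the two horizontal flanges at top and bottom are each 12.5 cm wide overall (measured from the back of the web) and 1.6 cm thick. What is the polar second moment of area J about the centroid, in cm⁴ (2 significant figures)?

Treat the section as a set of non-overlapping primitives; coordinates are from the bounding-box lower-left.
Web: 0.8 × 16, A = 12.8 cm², y = 8 cm, Ī = 273.1 cm⁴.
Top flange (beyond web): 11.7 × 1.6, A = 18.72 cm², y = 15.2 cm, Ī = 3.994 cm⁴.
Bottom flange (beyond web): 11.7 × 1.6, A = 18.72 cm², y = 0.8 cm, Ī = 3.994 cm⁴.
By symmetry the centroid is at mid-height, ȳ = 8 cm.
Transfer each piece to the centroidal x-axis using Ī + A·d² with d = y − 8:
  web: d = 0 cm → contributes +273.1 cm⁴
  top flange (beyond web): d = 7.2 cm → contributes +974.4 cm⁴
  bottom flange (beyond web): d = -7.2 cm → contributes +974.4 cm⁴
Total I = 2 222 cm⁴.
For the y-axis: x̄ = 5.058 cm.
Repeating about the centroidal y-axis gives I_y = 800.4 cm⁴.
Polar second moment: J = I_x + I_y = 3 022 cm⁴.

J ≈ 3000 cm⁴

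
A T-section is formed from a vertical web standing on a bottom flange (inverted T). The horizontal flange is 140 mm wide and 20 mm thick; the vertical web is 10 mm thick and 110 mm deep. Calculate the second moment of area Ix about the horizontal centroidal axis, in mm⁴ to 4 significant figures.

Ix ≈ 4.539 × 10⁶ mm⁴

Split into non-overlapping primitives; take the origin at the lower-left of the bounding box.
Flange: 140 × 20, A = 2 800 mm², y = 10 mm, Ī = 93333.3 mm⁴.
Web: 10 × 110, A = 1 100 mm², y = 75 mm, Ī = 1 109 167 mm⁴.
Centroid: ȳ = ΣA·y / ΣA = 28.3333 mm.
Transfer each piece to the horizontal centroidal axis using Ī + A·d² with d = y − 28.3333:
  flange: d = -18.3333 mm → contributes +1 034 444 mm⁴
  web: d = 46.6667 mm → contributes +3 504 722 mm⁴
Total I = 4 539 167 mm⁴.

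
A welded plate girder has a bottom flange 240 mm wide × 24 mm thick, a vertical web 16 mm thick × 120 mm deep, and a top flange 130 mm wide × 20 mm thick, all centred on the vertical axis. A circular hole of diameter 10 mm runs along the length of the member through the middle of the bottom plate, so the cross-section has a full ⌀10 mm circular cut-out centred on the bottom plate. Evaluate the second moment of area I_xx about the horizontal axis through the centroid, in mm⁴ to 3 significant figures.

Split into non-overlapping primitives; take the origin at the lower-left of the bounding box.
Bottom plate: 240 × 24, A = 5 760 mm², y = 12 mm, Ī = 276 480 mm⁴.
Web plate: 16 × 120, A = 1 920 mm², y = 84 mm, Ī = 2 304 000 mm⁴.
Top plate: 130 × 20, A = 2 600 mm², y = 154 mm, Ī = 86 667 mm⁴.
Hole (subtracted): ⌀10, A = 78.54 mm², y = 12 mm, Ī = 490.87 mm⁴.
Centroid: ȳ = ΣA·y / ΣA = 61.742 mm.
Transfer each piece to the horizontal axis through the centroid using Ī + A·d² with d = y − 61.742:
  bottom plate: d = -49.742 mm → contributes +14 528 197 mm⁴
  web plate: d = 22.258 mm → contributes +3 255 212 mm⁴
  top plate: d = 92.258 mm → contributes +22 216 715 mm⁴
  hole: d = -49.742 mm → contributes −194 819 mm⁴
Total I = 39 805 307 mm⁴.

I_xx ≈ 3.98 × 10⁷ mm⁴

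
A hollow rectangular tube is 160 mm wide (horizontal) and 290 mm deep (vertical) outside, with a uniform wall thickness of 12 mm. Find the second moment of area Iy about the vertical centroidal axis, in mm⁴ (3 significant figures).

Split into non-overlapping primitives; take the origin at the lower-left of the bounding box.
Outer rectangle: 160 × 290, A = 46 400 mm², x = 80 mm, Ī = 98 986 667 mm⁴.
Inner void (subtracted): 136 × 266, A = 36 176 mm², x = 80 mm, Ī = 55 759 275 mm⁴.
By symmetry the centroid is at mid-width, x̄ = 80 mm.
All pieces are centred on the vertical centroidal axis, so I = ΣĪ (holes subtracted) = 43 227 392 mm⁴.

Iy ≈ 4.32 × 10⁷ mm⁴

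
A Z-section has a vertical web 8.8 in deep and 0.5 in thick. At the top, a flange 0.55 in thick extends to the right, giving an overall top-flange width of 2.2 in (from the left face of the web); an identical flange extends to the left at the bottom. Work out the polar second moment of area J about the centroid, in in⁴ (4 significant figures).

Split into non-overlapping primitives; take the origin at the lower-left of the bounding box.
Web: 0.5 × 8.8, A = 4.4 in², y = 4.4 in, Ī = 28.3947 in⁴.
Top flange (beyond web): 1.7 × 0.55, A = 0.935 in², y = 8.525 in, Ī = 0.0235698 in⁴.
Bottom flange (beyond web): 1.7 × 0.55, A = 0.935 in², y = 0.275 in, Ī = 0.0235698 in⁴.
Centroid: ȳ = ΣA·y / ΣA = 4.4 in.
Transfer each piece to the centroidal x-axis using Ī + A·d² with d = y − 4.4:
  web: d = 0 in → contributes +28.3947 in⁴
  top flange (beyond web): d = 4.125 in → contributes +15.9332 in⁴
  bottom flange (beyond web): d = -4.125 in → contributes +15.9332 in⁴
Total I = 60.261 in⁴.
For the y-axis: x̄ = 1.95 in.
Repeating about the centroidal y-axis gives I_y = 2.80473 in⁴.
Polar second moment: J = I_x + I_y = 63.0658 in⁴.

J ≈ 63.07 in⁴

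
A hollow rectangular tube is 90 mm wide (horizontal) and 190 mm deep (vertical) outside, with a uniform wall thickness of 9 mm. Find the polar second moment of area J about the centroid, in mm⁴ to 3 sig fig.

Split into non-overlapping primitives; take the origin at the lower-left of the bounding box.
Outer rectangle: 90 × 190, A = 17 100 mm², y = 95 mm, Ī = 51 442 500 mm⁴.
Inner void (subtracted): 72 × 172, A = 12 384 mm², y = 95 mm, Ī = 30 530 688 mm⁴.
By symmetry the centroid is at mid-height, ȳ = 95 mm.
All pieces are centred on the centroidal x-axis, so I = ΣĪ (holes subtracted) = 20 911 812 mm⁴.
Repeating about the centroidal y-axis gives I_y = 6 192 612 mm⁴.
Polar second moment: J = I_x + I_y = 27 104 424 mm⁴.

J ≈ 2.71 × 10⁷ mm⁴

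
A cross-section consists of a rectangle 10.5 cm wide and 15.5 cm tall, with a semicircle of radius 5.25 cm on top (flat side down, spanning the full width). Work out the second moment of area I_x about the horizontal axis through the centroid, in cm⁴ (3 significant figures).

I_x ≈ 6750 cm⁴

Decompose the section into non-overlapping parts with the origin at the bottom-left of its bounding rectangle.
Rectangular body: 10.5 × 15.5, A = 162.75 cm², y = 7.75 cm, Ī = 3258.4 cm⁴.
Semicircular cap: semicircle r = 5.25, A = 43.295 cm², y = 17.728 cm, Ī = 83.381 cm⁴.
Centroid: ȳ = ΣA·y / ΣA = 9.8467 cm.
Transfer each piece to the horizontal axis through the centroid using Ī + A·d² with d = y − 9.8467:
  rectangular body: d = -2.0967 cm → contributes +3973.8 cm⁴
  semicircular cap: d = 7.8815 cm → contributes +2772.8 cm⁴
Total I = 6746.6 cm⁴.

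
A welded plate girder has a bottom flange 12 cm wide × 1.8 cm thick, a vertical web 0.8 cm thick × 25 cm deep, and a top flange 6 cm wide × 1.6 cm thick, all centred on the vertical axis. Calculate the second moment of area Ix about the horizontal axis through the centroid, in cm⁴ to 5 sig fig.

Ix ≈ 6115.1 cm⁴

Decompose the section into non-overlapping parts with the origin at the bottom-left of its bounding rectangle.
Bottom plate: 12 × 1.8, A = 21.6 cm², y = 0.9 cm, Ī = 5.832 cm⁴.
Web plate: 0.8 × 25, A = 20 cm², y = 14.3 cm, Ī = 1041.667 cm⁴.
Top plate: 6 × 1.6, A = 9.6 cm², y = 27.6 cm, Ī = 2.048 cm⁴.
Centroid: ȳ = ΣA·y / ΣA = 11.14063 cm.
Transfer each piece to the horizontal axis through the centroid using Ī + A·d² with d = y − 11.14063:
  bottom plate: d = -10.24063 cm → contributes +2271.033 cm⁴
  web plate: d = 3.159375 cm → contributes +1241.3 cm⁴
  top plate: d = 16.45938 cm → contributes +2602.794 cm⁴
Total I = 6115.126 cm⁴.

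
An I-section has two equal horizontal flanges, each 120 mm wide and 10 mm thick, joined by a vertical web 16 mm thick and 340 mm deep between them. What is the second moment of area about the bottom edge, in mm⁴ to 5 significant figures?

Split into non-overlapping primitives; take the origin at the lower-left of the bounding box.
Bottom flange: 120 × 10, A = 1 200 mm², y = 5 mm, Ī = 10 000 mm⁴.
Web: 16 × 340, A = 5 440 mm², y = 180 mm, Ī = 52 405 333 mm⁴.
Top flange: 120 × 10, A = 1 200 mm², y = 355 mm, Ī = 10 000 mm⁴.
Transfer each piece to the bottom edge using Ī + A·d² with d = y − 0:
  bottom flange: d = 5 mm → contributes +40 000 mm⁴
  web: d = 180 mm → contributes +228 661 333 mm⁴
  top flange: d = 355 mm → contributes +151 240 000 mm⁴
Total I = 379 941 333 mm⁴.

I_base ≈ 3.7994 × 10⁸ mm⁴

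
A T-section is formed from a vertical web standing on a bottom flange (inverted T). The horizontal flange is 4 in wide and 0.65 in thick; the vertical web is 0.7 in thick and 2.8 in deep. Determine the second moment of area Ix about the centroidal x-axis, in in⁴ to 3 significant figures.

Ix ≈ 4.70 in⁴

Split into non-overlapping primitives; take the origin at the lower-left of the bounding box.
Flange: 4 × 0.65, A = 2.6 in², y = 0.325 in, Ī = 0.091542 in⁴.
Web: 0.7 × 2.8, A = 1.96 in², y = 2.05 in, Ī = 1.2805 in⁴.
Centroid: ȳ = ΣA·y / ΣA = 1.0664 in.
Transfer each piece to the centroidal x-axis using Ī + A·d² with d = y − 1.0664:
  flange: d = -0.74145 in → contributes +1.5209 in⁴
  web: d = 0.98355 in → contributes +3.1766 in⁴
Total I = 4.6975 in⁴.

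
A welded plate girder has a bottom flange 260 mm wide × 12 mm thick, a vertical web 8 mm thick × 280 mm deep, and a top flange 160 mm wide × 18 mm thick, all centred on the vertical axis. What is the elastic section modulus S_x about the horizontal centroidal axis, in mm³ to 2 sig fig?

Split into non-overlapping primitives; take the origin at the lower-left of the bounding box.
Bottom plate: 260 × 12, A = 3 120 mm², y = 6 mm, Ī = 37 440 mm⁴.
Web plate: 8 × 280, A = 2 240 mm², y = 152 mm, Ī = 14 634 667 mm⁴.
Top plate: 160 × 18, A = 2 880 mm², y = 301 mm, Ī = 77 760 mm⁴.
Centroid: ȳ = ΣA·y / ΣA = 148.8 mm.
Transfer each piece to the horizontal centroidal axis using Ī + A·d² with d = y − 148.8:
  bottom plate: d = -142.8 mm → contributes +63 656 520 mm⁴
  web plate: d = 3.204 mm → contributes +14 657 660 mm⁴
  top plate: d = 152.2 mm → contributes +66 795 904 mm⁴
Total I = 145 110 084 mm⁴.
Extreme fibre distance c = 161.2 mm; S = I/c = 900 165 mm³.

S_x ≈ 9.0 × 10⁵ mm³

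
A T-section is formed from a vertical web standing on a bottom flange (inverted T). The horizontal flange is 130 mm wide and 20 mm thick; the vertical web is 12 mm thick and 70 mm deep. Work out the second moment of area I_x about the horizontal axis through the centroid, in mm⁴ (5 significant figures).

Decompose the section into non-overlapping parts with the origin at the bottom-left of its bounding rectangle.
Flange: 130 × 20, A = 2 600 mm², y = 10 mm, Ī = 86666.67 mm⁴.
Web: 12 × 70, A = 840 mm², y = 55 mm, Ī = 343 000 mm⁴.
Centroid: ȳ = ΣA·y / ΣA = 20.98837 mm.
Transfer each piece to the horizontal axis through the centroid using Ī + A·d² with d = y − 20.98837:
  flange: d = -10.98837 mm → contributes +400601.9 mm⁴
  web: d = 34.01163 mm → contributes +1 314 704 mm⁴
Total I = 1 715 306 mm⁴.

I_x ≈ 1.7153 × 10⁶ mm⁴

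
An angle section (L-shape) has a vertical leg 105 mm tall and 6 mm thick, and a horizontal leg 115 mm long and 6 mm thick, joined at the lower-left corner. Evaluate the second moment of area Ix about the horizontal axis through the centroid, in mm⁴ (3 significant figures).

Split into non-overlapping primitives; take the origin at the lower-left of the bounding box.
Vertical leg: 6 × 105, A = 630 mm², y = 52.5 mm, Ī = 578 813 mm⁴.
Horizontal leg (remainder): 109 × 6, A = 654 mm², y = 3 mm, Ī = 1 962 mm⁴.
Centroid: ȳ = ΣA·y / ΣA = 27.287 mm.
Transfer each piece to the horizontal axis through the centroid using Ī + A·d² with d = y − 27.287:
  vertical leg: d = 25.213 mm → contributes +979 288 mm⁴
  horizontal leg (remainder): d = -24.287 mm → contributes +387 742 mm⁴
Total I = 1 367 030 mm⁴.

Ix ≈ 1.37 × 10⁶ mm⁴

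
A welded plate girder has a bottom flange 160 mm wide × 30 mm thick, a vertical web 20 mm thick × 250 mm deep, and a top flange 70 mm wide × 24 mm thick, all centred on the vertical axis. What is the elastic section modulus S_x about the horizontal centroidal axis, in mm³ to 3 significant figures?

S_x ≈ 7.21 × 10⁵ mm³

Decompose the section into non-overlapping parts with the origin at the bottom-left of its bounding rectangle.
Bottom plate: 160 × 30, A = 4 800 mm², y = 15 mm, Ī = 360 000 mm⁴.
Web plate: 20 × 250, A = 5 000 mm², y = 155 mm, Ī = 26 041 667 mm⁴.
Top plate: 70 × 24, A = 1 680 mm², y = 292 mm, Ī = 80 640 mm⁴.
Centroid: ȳ = ΣA·y / ΣA = 116.51 mm.
Transfer each piece to the horizontal centroidal axis using Ī + A·d² with d = y − 116.51:
  bottom plate: d = -101.51 mm → contributes +49 822 684 mm⁴
  web plate: d = 38.488 mm → contributes +33 448 222 mm⁴
  top plate: d = 175.49 mm → contributes +51 817 869 mm⁴
Total I = 135 088 775 mm⁴.
Extreme fibre distance c = 187.49 mm; S = I/c = 720 520 mm³.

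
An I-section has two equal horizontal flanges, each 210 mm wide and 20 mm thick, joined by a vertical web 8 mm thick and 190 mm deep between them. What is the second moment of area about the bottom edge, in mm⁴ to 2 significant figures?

Decompose the section into non-overlapping parts with the origin at the bottom-left of its bounding rectangle.
Bottom flange: 210 × 20, A = 4 200 mm², y = 10 mm, Ī = 140 000 mm⁴.
Web: 8 × 190, A = 1 520 mm², y = 115 mm, Ī = 4 572 667 mm⁴.
Top flange: 210 × 20, A = 4 200 mm², y = 220 mm, Ī = 140 000 mm⁴.
Transfer each piece to the base of the section using Ī + A·d² with d = y − 0:
  bottom flange: d = 10 mm → contributes +560 000 mm⁴
  web: d = 115 mm → contributes +24 674 667 mm⁴
  top flange: d = 220 mm → contributes +203 420 000 mm⁴
Total I = 228 654 667 mm⁴.

I_base ≈ 2.3 × 10⁸ mm⁴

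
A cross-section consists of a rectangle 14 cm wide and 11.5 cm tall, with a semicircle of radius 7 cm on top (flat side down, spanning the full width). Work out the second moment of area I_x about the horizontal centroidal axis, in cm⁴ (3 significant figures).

I_x ≈ 6000 cm⁴

Split into non-overlapping primitives; take the origin at the lower-left of the bounding box.
Rectangular body: 14 × 11.5, A = 161 cm², y = 5.75 cm, Ī = 1774.4 cm⁴.
Semicircular cap: semicircle r = 7, A = 76.969 cm², y = 14.471 cm, Ī = 263.53 cm⁴.
Centroid: ȳ = ΣA·y / ΣA = 8.5707 cm.
Transfer each piece to the horizontal centroidal axis using Ī + A·d² with d = y − 8.5707:
  rectangular body: d = -2.8207 cm → contributes +3055.3 cm⁴
  semicircular cap: d = 5.9002 cm → contributes +2 943 cm⁴
Total I = 5998.3 cm⁴.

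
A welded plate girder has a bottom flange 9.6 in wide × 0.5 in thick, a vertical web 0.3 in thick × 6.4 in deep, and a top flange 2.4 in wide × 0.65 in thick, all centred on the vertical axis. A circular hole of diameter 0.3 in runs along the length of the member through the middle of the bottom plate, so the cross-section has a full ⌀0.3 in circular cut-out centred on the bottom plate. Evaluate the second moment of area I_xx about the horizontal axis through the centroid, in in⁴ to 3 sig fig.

Decompose the section into non-overlapping parts with the origin at the bottom-left of its bounding rectangle.
Bottom plate: 9.6 × 0.5, A = 4.8 in², y = 0.25 in, Ī = 0.1 in⁴.
Web plate: 0.3 × 6.4, A = 1.92 in², y = 3.7 in, Ī = 6.5536 in⁴.
Top plate: 2.4 × 0.65, A = 1.56 in², y = 7.225 in, Ī = 0.054925 in⁴.
Hole (subtracted): ⌀0.3, A = 0.070686 in², y = 0.25 in, Ī = 0.00039761 in⁴.
Centroid: ȳ = ΣA·y / ΣA = 2.3823 in.
Transfer each piece to the horizontal axis through the centroid using Ī + A·d² with d = y − 2.3823:
  bottom plate: d = -2.1323 in → contributes +21.925 in⁴
  web plate: d = 1.3177 in → contributes +9.8872 in⁴
  top plate: d = 4.8427 in → contributes +36.639 in⁴
  hole: d = -2.1323 in → contributes −0.3218 in⁴
Total I = 68.129 in⁴.

I_xx ≈ 68.1 in⁴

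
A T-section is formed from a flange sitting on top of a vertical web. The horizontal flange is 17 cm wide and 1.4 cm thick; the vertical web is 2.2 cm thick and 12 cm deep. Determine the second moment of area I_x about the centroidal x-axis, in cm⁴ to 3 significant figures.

Break the section into simple shapes (no overlaps), measuring from the bottom-left corner of the bounding box.
Flange: 17 × 1.4, A = 23.8 cm², y = 12.7 cm, Ī = 3.8873 cm⁴.
Web: 2.2 × 12, A = 26.4 cm², y = 6 cm, Ī = 316.8 cm⁴.
Centroid: ȳ = ΣA·y / ΣA = 9.1765 cm.
Transfer each piece to the centroidal x-axis using Ī + A·d² with d = y − 9.1765:
  flange: d = 3.5235 cm → contributes +299.37 cm⁴
  web: d = -3.1765 cm → contributes +583.18 cm⁴
Total I = 882.55 cm⁴.

I_x ≈ 883 cm⁴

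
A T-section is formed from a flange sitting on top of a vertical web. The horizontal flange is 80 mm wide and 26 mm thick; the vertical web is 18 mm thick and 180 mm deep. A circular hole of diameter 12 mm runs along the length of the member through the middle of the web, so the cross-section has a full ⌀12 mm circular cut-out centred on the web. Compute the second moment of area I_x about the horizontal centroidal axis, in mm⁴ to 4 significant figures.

I_x ≈ 2.212 × 10⁷ mm⁴

Decompose the section into non-overlapping parts with the origin at the bottom-left of its bounding rectangle.
Flange: 80 × 26, A = 2 080 mm², y = 193 mm, Ī = 117 173 mm⁴.
Web: 18 × 180, A = 3 240 mm², y = 90 mm, Ī = 8 748 000 mm⁴.
Hole (subtracted): ⌀12, A = 113.097 mm², y = 90 mm, Ī = 1017.88 mm⁴.
Centroid: ȳ = ΣA·y / ΣA = 131.145 mm.
Transfer each piece to the horizontal centroidal axis using Ī + A·d² with d = y − 131.145:
  flange: d = 61.8546 mm → contributes +8 075 240 mm⁴
  web: d = -41.1454 mm → contributes +14 233 134 mm⁴
  hole: d = -41.1454 mm → contributes −192 485 mm⁴
Total I = 22 115 889 mm⁴.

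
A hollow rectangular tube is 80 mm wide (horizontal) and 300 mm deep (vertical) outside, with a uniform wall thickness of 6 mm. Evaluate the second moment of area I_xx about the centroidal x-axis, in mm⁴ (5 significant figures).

I_xx ≈ 4.4635 × 10⁷ mm⁴

Decompose the section into non-overlapping parts with the origin at the bottom-left of its bounding rectangle.
Outer rectangle: 80 × 300, A = 24 000 mm², y = 150 mm, Ī = 180 000 000 mm⁴.
Inner void (subtracted): 68 × 288, A = 19 584 mm², y = 150 mm, Ī = 135 364 608 mm⁴.
By symmetry the centroid is at mid-height, ȳ = 150 mm.
All pieces are centred on the centroidal x-axis, so I = ΣĪ (holes subtracted) = 44 635 392 mm⁴.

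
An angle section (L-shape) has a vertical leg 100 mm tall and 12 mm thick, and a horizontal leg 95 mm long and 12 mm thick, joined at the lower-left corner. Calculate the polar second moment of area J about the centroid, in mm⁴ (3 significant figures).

J ≈ 3.88 × 10⁶ mm⁴

Split into non-overlapping primitives; take the origin at the lower-left of the bounding box.
Vertical leg: 12 × 100, A = 1 200 mm², y = 50 mm, Ī = 1 000 000 mm⁴.
Horizontal leg (remainder): 83 × 12, A = 996 mm², y = 6 mm, Ī = 11 952 mm⁴.
Centroid: ȳ = ΣA·y / ΣA = 30.044 mm.
Transfer each piece to the centroidal x-axis using Ī + A·d² with d = y − 30.044:
  vertical leg: d = 19.956 mm → contributes +1 477 904 mm⁴
  horizontal leg (remainder): d = -24.044 mm → contributes +587 740 mm⁴
Total I = 2 065 644 mm⁴.
For the y-axis: x̄ = 27.544 mm.
Repeating about the centroidal y-axis gives I_y = 1 814 179 mm⁴.
Polar second moment: J = I_x + I_y = 3 879 823 mm⁴.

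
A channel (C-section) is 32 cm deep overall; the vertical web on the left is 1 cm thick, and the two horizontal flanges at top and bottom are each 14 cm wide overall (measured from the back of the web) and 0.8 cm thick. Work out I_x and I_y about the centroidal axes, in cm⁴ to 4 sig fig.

I_x ≈ 7794 cm⁴, I_y ≈ 913.3 cm⁴

Treat the section as a set of non-overlapping primitives; coordinates are from the bounding-box lower-left.
Web: 1 × 32, A = 32 cm², y = 16 cm, Ī = 2730.67 cm⁴.
Top flange (beyond web): 13 × 0.8, A = 10.4 cm², y = 31.6 cm, Ī = 0.554667 cm⁴.
Bottom flange (beyond web): 13 × 0.8, A = 10.4 cm², y = 0.4 cm, Ī = 0.554667 cm⁴.
By symmetry the centroid is at mid-height, ȳ = 16 cm.
Transfer each piece to the centroidal x-axis using Ī + A·d² with d = y − 16:
  web: d = 0 cm → contributes +2730.67 cm⁴
  top flange (beyond web): d = 15.6 cm → contributes +2531.5 cm⁴
  bottom flange (beyond web): d = -15.6 cm → contributes +2531.5 cm⁴
Total I = 7793.66 cm⁴.
For the y-axis: x̄ = 3.25758 cm.
Repeating about the centroidal y-axis gives I_y = 913.297 cm⁴.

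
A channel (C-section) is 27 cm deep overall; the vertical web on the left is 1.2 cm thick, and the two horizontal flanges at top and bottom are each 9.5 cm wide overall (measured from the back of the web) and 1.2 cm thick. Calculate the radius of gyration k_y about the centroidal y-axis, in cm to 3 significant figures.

Split into non-overlapping primitives; take the origin at the lower-left of the bounding box.
Web: 1.2 × 27, A = 32.4 cm², x = 0.6 cm, Ī = 3.888 cm⁴.
Top flange (beyond web): 8.3 × 1.2, A = 9.96 cm², x = 5.35 cm, Ī = 57.179 cm⁴.
Bottom flange (beyond web): 8.3 × 1.2, A = 9.96 cm², x = 5.35 cm, Ī = 57.179 cm⁴.
Centroid: x̄ = ΣA·x / ΣA = 2.4085 cm.
Transfer each piece to the centroidal y-axis using Ī + A·d² with d = x − 2.4085:
  web: d = -1.8085 cm → contributes +109.86 cm⁴
  top flange (beyond web): d = 2.9415 cm → contributes +143.36 cm⁴
  bottom flange (beyond web): d = 2.9415 cm → contributes +143.36 cm⁴
Total I = 396.57 cm⁴.
Radius of gyration: k = √(I/A) = √(396.57 / 52.32) = 2.7531 cm.

k_y ≈ 2.75 cm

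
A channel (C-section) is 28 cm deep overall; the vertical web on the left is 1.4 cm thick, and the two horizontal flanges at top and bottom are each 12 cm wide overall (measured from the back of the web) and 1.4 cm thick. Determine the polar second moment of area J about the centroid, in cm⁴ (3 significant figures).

Break the section into simple shapes (no overlaps), measuring from the bottom-left corner of the bounding box.
Web: 1.4 × 28, A = 39.2 cm², y = 14 cm, Ī = 2561.1 cm⁴.
Top flange (beyond web): 10.6 × 1.4, A = 14.84 cm², y = 27.3 cm, Ī = 2.4239 cm⁴.
Bottom flange (beyond web): 10.6 × 1.4, A = 14.84 cm², y = 0.7 cm, Ī = 2.4239 cm⁴.
By symmetry the centroid is at mid-height, ȳ = 14 cm.
Transfer each piece to the centroidal x-axis using Ī + A·d² with d = y − 14:
  web: d = 0 cm → contributes +2561.1 cm⁴
  top flange (beyond web): d = 13.3 cm → contributes +2627.5 cm⁴
  bottom flange (beyond web): d = -13.3 cm → contributes +2627.5 cm⁴
Total I = 7 816 cm⁴.
For the y-axis: x̄ = 3.2854 cm.
Repeating about the centroidal y-axis gives I_y = 892.38 cm⁴.
Polar second moment: J = I_x + I_y = 8708.4 cm⁴.

J ≈ 8710 cm⁴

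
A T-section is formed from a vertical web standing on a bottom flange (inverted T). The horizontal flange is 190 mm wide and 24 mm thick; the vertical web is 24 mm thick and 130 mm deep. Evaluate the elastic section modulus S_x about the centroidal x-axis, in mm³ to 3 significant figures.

S_x ≈ 1.41 × 10⁵ mm³

Treat the section as a set of non-overlapping primitives; coordinates are from the bounding-box lower-left.
Flange: 190 × 24, A = 4 560 mm², y = 12 mm, Ī = 218 880 mm⁴.
Web: 24 × 130, A = 3 120 mm², y = 89 mm, Ī = 4 394 000 mm⁴.
Centroid: ȳ = ΣA·y / ΣA = 43.281 mm.
Transfer each piece to the centroidal x-axis using Ī + A·d² with d = y − 43.281:
  flange: d = -31.281 mm → contributes +4 680 916 mm⁴
  web: d = 45.719 mm → contributes +10 915 437 mm⁴
Total I = 15 596 353 mm⁴.
Extreme fibre distance c = 110.72 mm; S = I/c = 140 865 mm³.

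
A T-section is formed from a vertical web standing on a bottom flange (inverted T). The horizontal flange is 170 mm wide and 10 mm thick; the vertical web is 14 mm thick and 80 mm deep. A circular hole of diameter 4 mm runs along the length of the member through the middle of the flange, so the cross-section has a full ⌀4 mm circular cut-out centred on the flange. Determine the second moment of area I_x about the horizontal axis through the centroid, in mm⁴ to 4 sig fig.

I_x ≈ 1.975 × 10⁶ mm⁴

Treat the section as a set of non-overlapping primitives; coordinates are from the bounding-box lower-left.
Flange: 170 × 10, A = 1 700 mm², y = 5 mm, Ī = 14166.7 mm⁴.
Web: 14 × 80, A = 1 120 mm², y = 50 mm, Ī = 597 333 mm⁴.
Hole (subtracted): ⌀4, A = 12.5664 mm², y = 5 mm, Ī = 12.5664 mm⁴.
Centroid: ȳ = ΣA·y / ΣA = 22.9523 mm.
Transfer each piece to the horizontal axis through the centroid using Ī + A·d² with d = y − 22.9523:
  flange: d = -17.9523 mm → contributes +562 054 mm⁴
  web: d = 27.0477 mm → contributes +1 416 698 mm⁴
  hole: d = -17.9523 mm → contributes −4062.54 mm⁴
Total I = 1 974 690 mm⁴.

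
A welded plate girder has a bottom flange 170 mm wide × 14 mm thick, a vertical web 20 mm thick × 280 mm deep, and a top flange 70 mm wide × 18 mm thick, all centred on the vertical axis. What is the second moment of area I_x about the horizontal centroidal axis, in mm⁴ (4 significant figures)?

I_x ≈ 1.132 × 10⁸ mm⁴

Decompose the section into non-overlapping parts with the origin at the bottom-left of its bounding rectangle.
Bottom plate: 170 × 14, A = 2 380 mm², y = 7 mm, Ī = 38873.3 mm⁴.
Web plate: 20 × 280, A = 5 600 mm², y = 154 mm, Ī = 36 586 667 mm⁴.
Top plate: 70 × 18, A = 1 260 mm², y = 303 mm, Ī = 34 020 mm⁴.
Centroid: ȳ = ΣA·y / ΣA = 136.455 mm.
Transfer each piece to the horizontal centroidal axis using Ī + A·d² with d = y − 136.455:
  bottom plate: d = -129.455 mm → contributes +39 924 054 mm⁴
  web plate: d = 17.5455 mm → contributes +38 310 587 mm⁴
  top plate: d = 166.545 mm → contributes +34 983 129 mm⁴
Total I = 113 217 771 mm⁴.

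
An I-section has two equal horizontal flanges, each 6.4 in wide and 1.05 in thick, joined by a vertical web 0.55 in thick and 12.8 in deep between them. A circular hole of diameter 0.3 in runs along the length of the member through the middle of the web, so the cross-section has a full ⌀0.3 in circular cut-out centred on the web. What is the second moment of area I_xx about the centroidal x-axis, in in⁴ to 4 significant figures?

Split into non-overlapping primitives; take the origin at the lower-left of the bounding box.
Bottom flange: 6.4 × 1.05, A = 6.72 in², y = 0.525 in, Ī = 0.6174 in⁴.
Web: 0.55 × 12.8, A = 7.04 in², y = 7.45 in, Ī = 96.1195 in⁴.
Top flange: 6.4 × 1.05, A = 6.72 in², y = 14.375 in, Ī = 0.6174 in⁴.
Hole (subtracted): ⌀0.3, A = 0.0706858 in², y = 7.45 in, Ī = 0.000397608 in⁴.
By symmetry the centroid is at mid-height, ȳ = 7.45 in.
Transfer each piece to the centroidal x-axis using Ī + A·d² with d = y − 7.45:
  bottom flange: d = -6.925 in → contributes +322.879 in⁴
  web: d = 0 in → contributes +96.1195 in⁴
  top flange: d = 6.925 in → contributes +322.879 in⁴
  hole: d = 0 in → contributes −0.000397608 in⁴
Total I = 741.877 in⁴.

I_xx ≈ 741.9 in⁴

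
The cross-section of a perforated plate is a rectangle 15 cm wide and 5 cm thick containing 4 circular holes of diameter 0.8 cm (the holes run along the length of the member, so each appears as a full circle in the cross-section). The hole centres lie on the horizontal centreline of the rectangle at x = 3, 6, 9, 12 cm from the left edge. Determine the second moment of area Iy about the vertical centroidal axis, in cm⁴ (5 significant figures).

Break the section into simple shapes (no overlaps), measuring from the bottom-left corner of the bounding box.
Plate: 15 × 5, A = 75 cm², x = 7.5 cm, Ī = 1406.25 cm⁴.
Hole 1 (subtracted): ⌀0.8, A = 0.5026548 cm², x = 3 cm, Ī = 0.02010619 cm⁴.
Hole 2 (subtracted): ⌀0.8, A = 0.5026548 cm², x = 6 cm, Ī = 0.02010619 cm⁴.
Hole 3 (subtracted): ⌀0.8, A = 0.5026548 cm², x = 9 cm, Ī = 0.02010619 cm⁴.
Hole 4 (subtracted): ⌀0.8, A = 0.5026548 cm², x = 12 cm, Ī = 0.02010619 cm⁴.
By symmetry the centroid is at mid-width, x̄ = 7.5 cm.
Transfer each piece to the vertical centroidal axis using Ī + A·d² with d = x − 7.5:
  plate: d = 0 cm → contributes +1406.25 cm⁴
  hole 1: d = -4.5 cm → contributes −10.19887 cm⁴
  hole 2: d = -1.5 cm → contributes −1.15108 cm⁴
  hole 3: d = 1.5 cm → contributes −1.15108 cm⁴
  hole 4: d = 4.5 cm → contributes −10.19887 cm⁴
Total I = 1383.55 cm⁴.

Iy ≈ 1383.6 cm⁴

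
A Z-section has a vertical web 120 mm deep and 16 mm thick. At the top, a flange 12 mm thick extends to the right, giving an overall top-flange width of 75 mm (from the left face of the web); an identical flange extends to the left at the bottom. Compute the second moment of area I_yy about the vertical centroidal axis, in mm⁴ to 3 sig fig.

I_yy ≈ 2.44 × 10⁶ mm⁴

Break the section into simple shapes (no overlaps), measuring from the bottom-left corner of the bounding box.
Web: 16 × 120, A = 1 920 mm², x = 67 mm, Ī = 40 960 mm⁴.
Top flange (beyond web): 59 × 12, A = 708 mm², x = 104.5 mm, Ī = 205 379 mm⁴.
Bottom flange (beyond web): 59 × 12, A = 708 mm², x = 29.5 mm, Ī = 205 379 mm⁴.
Centroid: x̄ = ΣA·x / ΣA = 67 mm.
Transfer each piece to the vertical centroidal axis using Ī + A·d² with d = x − 67:
  web: d = 0 mm → contributes +40 960 mm⁴
  top flange (beyond web): d = 37.5 mm → contributes +1 201 004 mm⁴
  bottom flange (beyond web): d = -37.5 mm → contributes +1 201 004 mm⁴
Total I = 2 442 968 mm⁴.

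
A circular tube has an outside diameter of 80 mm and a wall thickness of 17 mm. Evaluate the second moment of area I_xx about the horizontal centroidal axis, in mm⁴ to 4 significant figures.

Decompose the section into non-overlapping parts with the origin at the bottom-left of its bounding rectangle.
Outer circle: ⌀80, A = 5026.55 mm², y = 40 mm, Ī = 2 010 619 mm⁴.
Bore (subtracted): ⌀46, A = 1661.9 mm², y = 40 mm, Ī = 219 787 mm⁴.
By symmetry the centroid is at mid-height, ȳ = 40 mm.
All pieces are centred on the horizontal centroidal axis, so I = ΣĪ (holes subtracted) = 1 790 833 mm⁴.

I_xx ≈ 1.791 × 10⁶ mm⁴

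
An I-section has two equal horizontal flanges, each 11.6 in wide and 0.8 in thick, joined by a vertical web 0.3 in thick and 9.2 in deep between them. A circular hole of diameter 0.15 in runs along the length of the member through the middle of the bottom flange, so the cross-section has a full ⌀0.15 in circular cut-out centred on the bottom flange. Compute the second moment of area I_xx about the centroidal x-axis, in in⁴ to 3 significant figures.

I_xx ≈ 484 in⁴

Decompose the section into non-overlapping parts with the origin at the bottom-left of its bounding rectangle.
Bottom flange: 11.6 × 0.8, A = 9.28 in², y = 0.4 in, Ī = 0.49493 in⁴.
Web: 0.3 × 9.2, A = 2.76 in², y = 5.4 in, Ī = 19.467 in⁴.
Top flange: 11.6 × 0.8, A = 9.28 in², y = 10.4 in, Ī = 0.49493 in⁴.
Hole (subtracted): ⌀0.15, A = 0.017671 in², y = 0.4 in, Ī = 0.00002485 in⁴.
Centroid: ȳ = ΣA·y / ΣA = 5.4041 in.
Transfer each piece to the centroidal x-axis using Ī + A·d² with d = y − 5.4041:
  bottom flange: d = -5.0041 in → contributes +232.88 in⁴
  web: d = -0.0041478 in → contributes +19.467 in⁴
  top flange: d = 4.9959 in → contributes +232.11 in⁴
  hole: d = -5.0041 in → contributes −0.44254 in⁴
Total I = 484.01 in⁴.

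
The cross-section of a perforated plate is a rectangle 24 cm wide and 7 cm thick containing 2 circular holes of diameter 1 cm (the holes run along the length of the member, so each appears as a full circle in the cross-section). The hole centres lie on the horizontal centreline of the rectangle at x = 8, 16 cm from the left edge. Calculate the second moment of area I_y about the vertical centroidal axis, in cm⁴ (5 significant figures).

Split into non-overlapping primitives; take the origin at the lower-left of the bounding box.
Plate: 24 × 7, A = 168 cm², x = 12 cm, Ī = 8 064 cm⁴.
Hole 1 (subtracted): ⌀1, A = 0.7853982 cm², x = 8 cm, Ī = 0.04908739 cm⁴.
Hole 2 (subtracted): ⌀1, A = 0.7853982 cm², x = 16 cm, Ī = 0.04908739 cm⁴.
By symmetry the centroid is at mid-width, x̄ = 12 cm.
Transfer each piece to the vertical centroidal axis using Ī + A·d² with d = x − 12:
  plate: d = 0 cm → contributes +8 064 cm⁴
  hole 1: d = -4 cm → contributes −12.61546 cm⁴
  hole 2: d = 4 cm → contributes −12.61546 cm⁴
Total I = 8038.769 cm⁴.

I_y ≈ 8038.8 cm⁴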